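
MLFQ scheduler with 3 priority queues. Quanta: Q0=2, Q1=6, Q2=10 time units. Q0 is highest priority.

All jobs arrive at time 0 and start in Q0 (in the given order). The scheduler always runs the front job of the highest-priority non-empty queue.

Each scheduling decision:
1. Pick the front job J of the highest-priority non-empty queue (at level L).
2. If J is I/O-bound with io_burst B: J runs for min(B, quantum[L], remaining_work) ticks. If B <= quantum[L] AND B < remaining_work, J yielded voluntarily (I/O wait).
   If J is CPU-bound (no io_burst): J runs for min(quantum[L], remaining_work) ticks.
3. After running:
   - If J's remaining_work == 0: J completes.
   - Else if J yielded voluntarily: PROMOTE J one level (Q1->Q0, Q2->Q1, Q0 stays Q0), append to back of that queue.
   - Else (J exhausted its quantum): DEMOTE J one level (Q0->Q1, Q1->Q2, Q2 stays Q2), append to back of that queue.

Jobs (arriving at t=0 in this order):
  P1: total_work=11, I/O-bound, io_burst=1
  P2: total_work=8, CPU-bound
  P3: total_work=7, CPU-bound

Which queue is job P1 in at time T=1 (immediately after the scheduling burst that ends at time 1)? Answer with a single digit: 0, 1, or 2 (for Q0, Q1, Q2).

t=0-1: P1@Q0 runs 1, rem=10, I/O yield, promote→Q0. Q0=[P2,P3,P1] Q1=[] Q2=[]
t=1-3: P2@Q0 runs 2, rem=6, quantum used, demote→Q1. Q0=[P3,P1] Q1=[P2] Q2=[]
t=3-5: P3@Q0 runs 2, rem=5, quantum used, demote→Q1. Q0=[P1] Q1=[P2,P3] Q2=[]
t=5-6: P1@Q0 runs 1, rem=9, I/O yield, promote→Q0. Q0=[P1] Q1=[P2,P3] Q2=[]
t=6-7: P1@Q0 runs 1, rem=8, I/O yield, promote→Q0. Q0=[P1] Q1=[P2,P3] Q2=[]
t=7-8: P1@Q0 runs 1, rem=7, I/O yield, promote→Q0. Q0=[P1] Q1=[P2,P3] Q2=[]
t=8-9: P1@Q0 runs 1, rem=6, I/O yield, promote→Q0. Q0=[P1] Q1=[P2,P3] Q2=[]
t=9-10: P1@Q0 runs 1, rem=5, I/O yield, promote→Q0. Q0=[P1] Q1=[P2,P3] Q2=[]
t=10-11: P1@Q0 runs 1, rem=4, I/O yield, promote→Q0. Q0=[P1] Q1=[P2,P3] Q2=[]
t=11-12: P1@Q0 runs 1, rem=3, I/O yield, promote→Q0. Q0=[P1] Q1=[P2,P3] Q2=[]
t=12-13: P1@Q0 runs 1, rem=2, I/O yield, promote→Q0. Q0=[P1] Q1=[P2,P3] Q2=[]
t=13-14: P1@Q0 runs 1, rem=1, I/O yield, promote→Q0. Q0=[P1] Q1=[P2,P3] Q2=[]
t=14-15: P1@Q0 runs 1, rem=0, completes. Q0=[] Q1=[P2,P3] Q2=[]
t=15-21: P2@Q1 runs 6, rem=0, completes. Q0=[] Q1=[P3] Q2=[]
t=21-26: P3@Q1 runs 5, rem=0, completes. Q0=[] Q1=[] Q2=[]

Answer: 0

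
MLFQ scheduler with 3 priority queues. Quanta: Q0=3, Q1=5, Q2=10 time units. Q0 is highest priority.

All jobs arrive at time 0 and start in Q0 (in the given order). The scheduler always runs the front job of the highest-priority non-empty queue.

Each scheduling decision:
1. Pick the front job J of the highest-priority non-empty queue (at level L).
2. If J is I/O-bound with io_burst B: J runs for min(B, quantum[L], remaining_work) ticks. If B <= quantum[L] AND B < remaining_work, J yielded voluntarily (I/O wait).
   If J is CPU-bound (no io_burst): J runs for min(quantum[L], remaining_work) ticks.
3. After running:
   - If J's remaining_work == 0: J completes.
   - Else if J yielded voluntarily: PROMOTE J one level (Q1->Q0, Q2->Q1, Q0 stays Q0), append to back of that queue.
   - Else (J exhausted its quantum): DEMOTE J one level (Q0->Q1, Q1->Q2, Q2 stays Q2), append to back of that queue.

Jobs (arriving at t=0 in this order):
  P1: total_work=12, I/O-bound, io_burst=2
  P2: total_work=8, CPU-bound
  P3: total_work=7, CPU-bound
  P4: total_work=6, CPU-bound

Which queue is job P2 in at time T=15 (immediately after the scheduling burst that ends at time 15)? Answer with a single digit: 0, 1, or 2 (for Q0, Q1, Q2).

Answer: 1

Derivation:
t=0-2: P1@Q0 runs 2, rem=10, I/O yield, promote→Q0. Q0=[P2,P3,P4,P1] Q1=[] Q2=[]
t=2-5: P2@Q0 runs 3, rem=5, quantum used, demote→Q1. Q0=[P3,P4,P1] Q1=[P2] Q2=[]
t=5-8: P3@Q0 runs 3, rem=4, quantum used, demote→Q1. Q0=[P4,P1] Q1=[P2,P3] Q2=[]
t=8-11: P4@Q0 runs 3, rem=3, quantum used, demote→Q1. Q0=[P1] Q1=[P2,P3,P4] Q2=[]
t=11-13: P1@Q0 runs 2, rem=8, I/O yield, promote→Q0. Q0=[P1] Q1=[P2,P3,P4] Q2=[]
t=13-15: P1@Q0 runs 2, rem=6, I/O yield, promote→Q0. Q0=[P1] Q1=[P2,P3,P4] Q2=[]
t=15-17: P1@Q0 runs 2, rem=4, I/O yield, promote→Q0. Q0=[P1] Q1=[P2,P3,P4] Q2=[]
t=17-19: P1@Q0 runs 2, rem=2, I/O yield, promote→Q0. Q0=[P1] Q1=[P2,P3,P4] Q2=[]
t=19-21: P1@Q0 runs 2, rem=0, completes. Q0=[] Q1=[P2,P3,P4] Q2=[]
t=21-26: P2@Q1 runs 5, rem=0, completes. Q0=[] Q1=[P3,P4] Q2=[]
t=26-30: P3@Q1 runs 4, rem=0, completes. Q0=[] Q1=[P4] Q2=[]
t=30-33: P4@Q1 runs 3, rem=0, completes. Q0=[] Q1=[] Q2=[]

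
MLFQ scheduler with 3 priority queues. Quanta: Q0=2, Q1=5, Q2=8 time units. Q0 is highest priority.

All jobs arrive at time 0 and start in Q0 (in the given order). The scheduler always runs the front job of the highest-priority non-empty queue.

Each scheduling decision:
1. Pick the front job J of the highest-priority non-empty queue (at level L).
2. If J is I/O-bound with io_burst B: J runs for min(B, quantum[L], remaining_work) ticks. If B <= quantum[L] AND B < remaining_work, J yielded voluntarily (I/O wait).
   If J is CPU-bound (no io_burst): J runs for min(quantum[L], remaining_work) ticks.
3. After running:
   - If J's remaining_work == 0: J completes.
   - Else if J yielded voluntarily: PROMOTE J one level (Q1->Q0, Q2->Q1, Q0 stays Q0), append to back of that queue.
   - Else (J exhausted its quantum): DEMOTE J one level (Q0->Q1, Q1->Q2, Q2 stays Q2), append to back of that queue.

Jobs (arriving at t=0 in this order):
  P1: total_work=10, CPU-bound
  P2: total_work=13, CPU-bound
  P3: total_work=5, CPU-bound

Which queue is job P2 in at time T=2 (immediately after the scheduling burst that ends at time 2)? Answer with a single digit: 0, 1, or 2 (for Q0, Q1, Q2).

Answer: 0

Derivation:
t=0-2: P1@Q0 runs 2, rem=8, quantum used, demote→Q1. Q0=[P2,P3] Q1=[P1] Q2=[]
t=2-4: P2@Q0 runs 2, rem=11, quantum used, demote→Q1. Q0=[P3] Q1=[P1,P2] Q2=[]
t=4-6: P3@Q0 runs 2, rem=3, quantum used, demote→Q1. Q0=[] Q1=[P1,P2,P3] Q2=[]
t=6-11: P1@Q1 runs 5, rem=3, quantum used, demote→Q2. Q0=[] Q1=[P2,P3] Q2=[P1]
t=11-16: P2@Q1 runs 5, rem=6, quantum used, demote→Q2. Q0=[] Q1=[P3] Q2=[P1,P2]
t=16-19: P3@Q1 runs 3, rem=0, completes. Q0=[] Q1=[] Q2=[P1,P2]
t=19-22: P1@Q2 runs 3, rem=0, completes. Q0=[] Q1=[] Q2=[P2]
t=22-28: P2@Q2 runs 6, rem=0, completes. Q0=[] Q1=[] Q2=[]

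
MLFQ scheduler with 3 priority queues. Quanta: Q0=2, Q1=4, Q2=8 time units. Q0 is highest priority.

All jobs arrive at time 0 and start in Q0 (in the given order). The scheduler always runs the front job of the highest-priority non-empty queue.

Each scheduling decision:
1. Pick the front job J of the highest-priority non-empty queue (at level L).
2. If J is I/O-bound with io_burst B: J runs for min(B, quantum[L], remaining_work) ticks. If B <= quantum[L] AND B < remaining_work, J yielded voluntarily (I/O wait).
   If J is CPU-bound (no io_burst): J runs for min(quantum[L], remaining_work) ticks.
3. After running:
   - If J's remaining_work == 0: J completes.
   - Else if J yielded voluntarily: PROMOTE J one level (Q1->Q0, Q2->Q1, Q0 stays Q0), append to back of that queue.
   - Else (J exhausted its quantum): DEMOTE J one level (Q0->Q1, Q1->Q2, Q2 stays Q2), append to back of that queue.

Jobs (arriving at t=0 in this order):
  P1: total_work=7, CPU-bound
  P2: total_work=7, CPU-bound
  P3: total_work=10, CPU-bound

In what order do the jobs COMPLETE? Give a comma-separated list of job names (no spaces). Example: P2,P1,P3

t=0-2: P1@Q0 runs 2, rem=5, quantum used, demote→Q1. Q0=[P2,P3] Q1=[P1] Q2=[]
t=2-4: P2@Q0 runs 2, rem=5, quantum used, demote→Q1. Q0=[P3] Q1=[P1,P2] Q2=[]
t=4-6: P3@Q0 runs 2, rem=8, quantum used, demote→Q1. Q0=[] Q1=[P1,P2,P3] Q2=[]
t=6-10: P1@Q1 runs 4, rem=1, quantum used, demote→Q2. Q0=[] Q1=[P2,P3] Q2=[P1]
t=10-14: P2@Q1 runs 4, rem=1, quantum used, demote→Q2. Q0=[] Q1=[P3] Q2=[P1,P2]
t=14-18: P3@Q1 runs 4, rem=4, quantum used, demote→Q2. Q0=[] Q1=[] Q2=[P1,P2,P3]
t=18-19: P1@Q2 runs 1, rem=0, completes. Q0=[] Q1=[] Q2=[P2,P3]
t=19-20: P2@Q2 runs 1, rem=0, completes. Q0=[] Q1=[] Q2=[P3]
t=20-24: P3@Q2 runs 4, rem=0, completes. Q0=[] Q1=[] Q2=[]

Answer: P1,P2,P3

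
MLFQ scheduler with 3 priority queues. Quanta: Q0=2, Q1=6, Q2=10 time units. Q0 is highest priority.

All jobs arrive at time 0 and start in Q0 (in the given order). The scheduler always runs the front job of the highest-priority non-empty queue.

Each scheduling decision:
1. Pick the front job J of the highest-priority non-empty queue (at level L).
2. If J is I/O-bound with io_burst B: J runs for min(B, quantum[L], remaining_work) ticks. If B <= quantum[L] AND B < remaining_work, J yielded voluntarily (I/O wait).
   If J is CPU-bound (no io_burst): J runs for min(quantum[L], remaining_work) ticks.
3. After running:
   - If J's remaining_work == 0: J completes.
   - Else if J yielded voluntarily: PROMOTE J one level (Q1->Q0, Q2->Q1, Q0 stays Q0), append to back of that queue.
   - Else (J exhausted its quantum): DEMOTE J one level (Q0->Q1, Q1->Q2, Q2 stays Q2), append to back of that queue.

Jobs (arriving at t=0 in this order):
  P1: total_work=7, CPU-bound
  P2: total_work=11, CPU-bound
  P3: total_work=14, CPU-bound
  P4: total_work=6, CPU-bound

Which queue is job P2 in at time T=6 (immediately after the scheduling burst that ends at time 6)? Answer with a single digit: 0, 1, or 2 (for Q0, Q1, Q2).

t=0-2: P1@Q0 runs 2, rem=5, quantum used, demote→Q1. Q0=[P2,P3,P4] Q1=[P1] Q2=[]
t=2-4: P2@Q0 runs 2, rem=9, quantum used, demote→Q1. Q0=[P3,P4] Q1=[P1,P2] Q2=[]
t=4-6: P3@Q0 runs 2, rem=12, quantum used, demote→Q1. Q0=[P4] Q1=[P1,P2,P3] Q2=[]
t=6-8: P4@Q0 runs 2, rem=4, quantum used, demote→Q1. Q0=[] Q1=[P1,P2,P3,P4] Q2=[]
t=8-13: P1@Q1 runs 5, rem=0, completes. Q0=[] Q1=[P2,P3,P4] Q2=[]
t=13-19: P2@Q1 runs 6, rem=3, quantum used, demote→Q2. Q0=[] Q1=[P3,P4] Q2=[P2]
t=19-25: P3@Q1 runs 6, rem=6, quantum used, demote→Q2. Q0=[] Q1=[P4] Q2=[P2,P3]
t=25-29: P4@Q1 runs 4, rem=0, completes. Q0=[] Q1=[] Q2=[P2,P3]
t=29-32: P2@Q2 runs 3, rem=0, completes. Q0=[] Q1=[] Q2=[P3]
t=32-38: P3@Q2 runs 6, rem=0, completes. Q0=[] Q1=[] Q2=[]

Answer: 1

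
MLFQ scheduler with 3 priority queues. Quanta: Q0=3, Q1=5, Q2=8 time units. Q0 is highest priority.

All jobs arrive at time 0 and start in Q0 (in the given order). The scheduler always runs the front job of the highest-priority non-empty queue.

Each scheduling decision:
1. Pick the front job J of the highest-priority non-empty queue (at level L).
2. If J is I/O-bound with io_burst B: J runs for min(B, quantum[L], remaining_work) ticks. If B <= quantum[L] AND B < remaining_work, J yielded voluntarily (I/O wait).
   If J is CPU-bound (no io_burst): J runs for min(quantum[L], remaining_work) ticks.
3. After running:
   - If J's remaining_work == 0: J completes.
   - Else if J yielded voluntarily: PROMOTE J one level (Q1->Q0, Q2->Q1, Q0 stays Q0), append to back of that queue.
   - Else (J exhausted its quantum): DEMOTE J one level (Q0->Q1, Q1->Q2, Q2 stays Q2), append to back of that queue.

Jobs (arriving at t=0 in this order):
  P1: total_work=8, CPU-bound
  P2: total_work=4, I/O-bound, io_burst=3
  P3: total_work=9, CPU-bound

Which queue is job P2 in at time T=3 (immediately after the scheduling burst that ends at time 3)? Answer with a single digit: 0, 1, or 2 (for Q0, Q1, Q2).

t=0-3: P1@Q0 runs 3, rem=5, quantum used, demote→Q1. Q0=[P2,P3] Q1=[P1] Q2=[]
t=3-6: P2@Q0 runs 3, rem=1, I/O yield, promote→Q0. Q0=[P3,P2] Q1=[P1] Q2=[]
t=6-9: P3@Q0 runs 3, rem=6, quantum used, demote→Q1. Q0=[P2] Q1=[P1,P3] Q2=[]
t=9-10: P2@Q0 runs 1, rem=0, completes. Q0=[] Q1=[P1,P3] Q2=[]
t=10-15: P1@Q1 runs 5, rem=0, completes. Q0=[] Q1=[P3] Q2=[]
t=15-20: P3@Q1 runs 5, rem=1, quantum used, demote→Q2. Q0=[] Q1=[] Q2=[P3]
t=20-21: P3@Q2 runs 1, rem=0, completes. Q0=[] Q1=[] Q2=[]

Answer: 0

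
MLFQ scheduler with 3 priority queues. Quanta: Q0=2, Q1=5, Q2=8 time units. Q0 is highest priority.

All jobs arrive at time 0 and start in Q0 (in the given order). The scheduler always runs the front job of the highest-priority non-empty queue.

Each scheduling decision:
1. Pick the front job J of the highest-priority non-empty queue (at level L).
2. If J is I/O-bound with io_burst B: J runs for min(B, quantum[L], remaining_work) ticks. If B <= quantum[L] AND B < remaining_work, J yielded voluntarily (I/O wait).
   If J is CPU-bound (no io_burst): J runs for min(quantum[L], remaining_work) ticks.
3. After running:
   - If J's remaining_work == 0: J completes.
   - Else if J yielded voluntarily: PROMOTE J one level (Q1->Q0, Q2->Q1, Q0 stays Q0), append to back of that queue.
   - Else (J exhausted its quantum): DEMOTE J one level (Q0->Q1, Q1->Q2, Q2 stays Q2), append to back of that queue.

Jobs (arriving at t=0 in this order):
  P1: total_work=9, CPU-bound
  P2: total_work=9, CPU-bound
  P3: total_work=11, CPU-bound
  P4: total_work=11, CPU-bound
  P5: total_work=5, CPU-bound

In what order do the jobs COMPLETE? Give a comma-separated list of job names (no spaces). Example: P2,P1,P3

t=0-2: P1@Q0 runs 2, rem=7, quantum used, demote→Q1. Q0=[P2,P3,P4,P5] Q1=[P1] Q2=[]
t=2-4: P2@Q0 runs 2, rem=7, quantum used, demote→Q1. Q0=[P3,P4,P5] Q1=[P1,P2] Q2=[]
t=4-6: P3@Q0 runs 2, rem=9, quantum used, demote→Q1. Q0=[P4,P5] Q1=[P1,P2,P3] Q2=[]
t=6-8: P4@Q0 runs 2, rem=9, quantum used, demote→Q1. Q0=[P5] Q1=[P1,P2,P3,P4] Q2=[]
t=8-10: P5@Q0 runs 2, rem=3, quantum used, demote→Q1. Q0=[] Q1=[P1,P2,P3,P4,P5] Q2=[]
t=10-15: P1@Q1 runs 5, rem=2, quantum used, demote→Q2. Q0=[] Q1=[P2,P3,P4,P5] Q2=[P1]
t=15-20: P2@Q1 runs 5, rem=2, quantum used, demote→Q2. Q0=[] Q1=[P3,P4,P5] Q2=[P1,P2]
t=20-25: P3@Q1 runs 5, rem=4, quantum used, demote→Q2. Q0=[] Q1=[P4,P5] Q2=[P1,P2,P3]
t=25-30: P4@Q1 runs 5, rem=4, quantum used, demote→Q2. Q0=[] Q1=[P5] Q2=[P1,P2,P3,P4]
t=30-33: P5@Q1 runs 3, rem=0, completes. Q0=[] Q1=[] Q2=[P1,P2,P3,P4]
t=33-35: P1@Q2 runs 2, rem=0, completes. Q0=[] Q1=[] Q2=[P2,P3,P4]
t=35-37: P2@Q2 runs 2, rem=0, completes. Q0=[] Q1=[] Q2=[P3,P4]
t=37-41: P3@Q2 runs 4, rem=0, completes. Q0=[] Q1=[] Q2=[P4]
t=41-45: P4@Q2 runs 4, rem=0, completes. Q0=[] Q1=[] Q2=[]

Answer: P5,P1,P2,P3,P4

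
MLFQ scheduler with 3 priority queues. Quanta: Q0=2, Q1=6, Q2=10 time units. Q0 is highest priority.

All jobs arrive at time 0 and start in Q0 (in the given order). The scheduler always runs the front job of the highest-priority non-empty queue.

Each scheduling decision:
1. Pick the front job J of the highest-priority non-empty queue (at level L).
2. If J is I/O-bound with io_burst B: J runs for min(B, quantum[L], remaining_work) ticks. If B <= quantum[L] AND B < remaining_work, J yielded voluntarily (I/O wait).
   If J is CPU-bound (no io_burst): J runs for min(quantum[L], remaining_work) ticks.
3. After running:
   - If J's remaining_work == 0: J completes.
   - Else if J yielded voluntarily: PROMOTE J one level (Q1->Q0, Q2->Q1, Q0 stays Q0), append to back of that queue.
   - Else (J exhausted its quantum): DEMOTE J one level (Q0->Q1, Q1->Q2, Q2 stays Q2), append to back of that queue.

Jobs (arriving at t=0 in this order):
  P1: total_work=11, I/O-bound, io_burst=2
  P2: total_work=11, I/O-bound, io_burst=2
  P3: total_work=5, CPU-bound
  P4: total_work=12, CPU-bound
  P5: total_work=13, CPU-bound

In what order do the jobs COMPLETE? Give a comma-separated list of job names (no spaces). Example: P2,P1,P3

t=0-2: P1@Q0 runs 2, rem=9, I/O yield, promote→Q0. Q0=[P2,P3,P4,P5,P1] Q1=[] Q2=[]
t=2-4: P2@Q0 runs 2, rem=9, I/O yield, promote→Q0. Q0=[P3,P4,P5,P1,P2] Q1=[] Q2=[]
t=4-6: P3@Q0 runs 2, rem=3, quantum used, demote→Q1. Q0=[P4,P5,P1,P2] Q1=[P3] Q2=[]
t=6-8: P4@Q0 runs 2, rem=10, quantum used, demote→Q1. Q0=[P5,P1,P2] Q1=[P3,P4] Q2=[]
t=8-10: P5@Q0 runs 2, rem=11, quantum used, demote→Q1. Q0=[P1,P2] Q1=[P3,P4,P5] Q2=[]
t=10-12: P1@Q0 runs 2, rem=7, I/O yield, promote→Q0. Q0=[P2,P1] Q1=[P3,P4,P5] Q2=[]
t=12-14: P2@Q0 runs 2, rem=7, I/O yield, promote→Q0. Q0=[P1,P2] Q1=[P3,P4,P5] Q2=[]
t=14-16: P1@Q0 runs 2, rem=5, I/O yield, promote→Q0. Q0=[P2,P1] Q1=[P3,P4,P5] Q2=[]
t=16-18: P2@Q0 runs 2, rem=5, I/O yield, promote→Q0. Q0=[P1,P2] Q1=[P3,P4,P5] Q2=[]
t=18-20: P1@Q0 runs 2, rem=3, I/O yield, promote→Q0. Q0=[P2,P1] Q1=[P3,P4,P5] Q2=[]
t=20-22: P2@Q0 runs 2, rem=3, I/O yield, promote→Q0. Q0=[P1,P2] Q1=[P3,P4,P5] Q2=[]
t=22-24: P1@Q0 runs 2, rem=1, I/O yield, promote→Q0. Q0=[P2,P1] Q1=[P3,P4,P5] Q2=[]
t=24-26: P2@Q0 runs 2, rem=1, I/O yield, promote→Q0. Q0=[P1,P2] Q1=[P3,P4,P5] Q2=[]
t=26-27: P1@Q0 runs 1, rem=0, completes. Q0=[P2] Q1=[P3,P4,P5] Q2=[]
t=27-28: P2@Q0 runs 1, rem=0, completes. Q0=[] Q1=[P3,P4,P5] Q2=[]
t=28-31: P3@Q1 runs 3, rem=0, completes. Q0=[] Q1=[P4,P5] Q2=[]
t=31-37: P4@Q1 runs 6, rem=4, quantum used, demote→Q2. Q0=[] Q1=[P5] Q2=[P4]
t=37-43: P5@Q1 runs 6, rem=5, quantum used, demote→Q2. Q0=[] Q1=[] Q2=[P4,P5]
t=43-47: P4@Q2 runs 4, rem=0, completes. Q0=[] Q1=[] Q2=[P5]
t=47-52: P5@Q2 runs 5, rem=0, completes. Q0=[] Q1=[] Q2=[]

Answer: P1,P2,P3,P4,P5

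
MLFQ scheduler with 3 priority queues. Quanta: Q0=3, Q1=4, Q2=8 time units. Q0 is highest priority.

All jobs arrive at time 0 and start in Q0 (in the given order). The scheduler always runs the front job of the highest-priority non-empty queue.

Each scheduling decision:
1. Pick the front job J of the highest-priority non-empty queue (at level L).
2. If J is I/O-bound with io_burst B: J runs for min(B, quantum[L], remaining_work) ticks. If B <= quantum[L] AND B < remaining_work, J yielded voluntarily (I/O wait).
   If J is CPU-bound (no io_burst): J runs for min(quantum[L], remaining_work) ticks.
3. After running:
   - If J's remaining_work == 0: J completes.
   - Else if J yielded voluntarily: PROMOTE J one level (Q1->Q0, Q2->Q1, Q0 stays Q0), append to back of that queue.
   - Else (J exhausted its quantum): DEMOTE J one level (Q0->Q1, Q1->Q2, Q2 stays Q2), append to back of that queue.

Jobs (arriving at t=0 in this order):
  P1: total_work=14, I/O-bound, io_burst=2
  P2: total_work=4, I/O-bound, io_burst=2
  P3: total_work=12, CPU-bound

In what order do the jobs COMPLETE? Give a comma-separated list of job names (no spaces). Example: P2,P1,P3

t=0-2: P1@Q0 runs 2, rem=12, I/O yield, promote→Q0. Q0=[P2,P3,P1] Q1=[] Q2=[]
t=2-4: P2@Q0 runs 2, rem=2, I/O yield, promote→Q0. Q0=[P3,P1,P2] Q1=[] Q2=[]
t=4-7: P3@Q0 runs 3, rem=9, quantum used, demote→Q1. Q0=[P1,P2] Q1=[P3] Q2=[]
t=7-9: P1@Q0 runs 2, rem=10, I/O yield, promote→Q0. Q0=[P2,P1] Q1=[P3] Q2=[]
t=9-11: P2@Q0 runs 2, rem=0, completes. Q0=[P1] Q1=[P3] Q2=[]
t=11-13: P1@Q0 runs 2, rem=8, I/O yield, promote→Q0. Q0=[P1] Q1=[P3] Q2=[]
t=13-15: P1@Q0 runs 2, rem=6, I/O yield, promote→Q0. Q0=[P1] Q1=[P3] Q2=[]
t=15-17: P1@Q0 runs 2, rem=4, I/O yield, promote→Q0. Q0=[P1] Q1=[P3] Q2=[]
t=17-19: P1@Q0 runs 2, rem=2, I/O yield, promote→Q0. Q0=[P1] Q1=[P3] Q2=[]
t=19-21: P1@Q0 runs 2, rem=0, completes. Q0=[] Q1=[P3] Q2=[]
t=21-25: P3@Q1 runs 4, rem=5, quantum used, demote→Q2. Q0=[] Q1=[] Q2=[P3]
t=25-30: P3@Q2 runs 5, rem=0, completes. Q0=[] Q1=[] Q2=[]

Answer: P2,P1,P3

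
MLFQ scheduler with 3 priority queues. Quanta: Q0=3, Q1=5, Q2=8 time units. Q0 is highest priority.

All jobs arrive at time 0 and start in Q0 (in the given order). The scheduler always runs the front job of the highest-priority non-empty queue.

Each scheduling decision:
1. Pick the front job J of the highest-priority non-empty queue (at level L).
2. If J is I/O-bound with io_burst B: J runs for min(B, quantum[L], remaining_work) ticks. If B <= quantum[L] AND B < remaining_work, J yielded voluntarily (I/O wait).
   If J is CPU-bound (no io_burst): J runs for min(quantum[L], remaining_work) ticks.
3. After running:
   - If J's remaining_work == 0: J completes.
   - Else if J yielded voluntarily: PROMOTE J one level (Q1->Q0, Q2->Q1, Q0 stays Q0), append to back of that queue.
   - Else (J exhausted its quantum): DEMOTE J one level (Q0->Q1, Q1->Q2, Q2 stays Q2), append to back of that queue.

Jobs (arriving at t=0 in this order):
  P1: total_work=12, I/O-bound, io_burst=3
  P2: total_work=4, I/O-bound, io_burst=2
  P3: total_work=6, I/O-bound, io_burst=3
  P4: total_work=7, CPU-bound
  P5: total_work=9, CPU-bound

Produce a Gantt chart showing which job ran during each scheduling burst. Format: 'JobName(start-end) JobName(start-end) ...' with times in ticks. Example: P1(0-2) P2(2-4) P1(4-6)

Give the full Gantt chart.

t=0-3: P1@Q0 runs 3, rem=9, I/O yield, promote→Q0. Q0=[P2,P3,P4,P5,P1] Q1=[] Q2=[]
t=3-5: P2@Q0 runs 2, rem=2, I/O yield, promote→Q0. Q0=[P3,P4,P5,P1,P2] Q1=[] Q2=[]
t=5-8: P3@Q0 runs 3, rem=3, I/O yield, promote→Q0. Q0=[P4,P5,P1,P2,P3] Q1=[] Q2=[]
t=8-11: P4@Q0 runs 3, rem=4, quantum used, demote→Q1. Q0=[P5,P1,P2,P3] Q1=[P4] Q2=[]
t=11-14: P5@Q0 runs 3, rem=6, quantum used, demote→Q1. Q0=[P1,P2,P3] Q1=[P4,P5] Q2=[]
t=14-17: P1@Q0 runs 3, rem=6, I/O yield, promote→Q0. Q0=[P2,P3,P1] Q1=[P4,P5] Q2=[]
t=17-19: P2@Q0 runs 2, rem=0, completes. Q0=[P3,P1] Q1=[P4,P5] Q2=[]
t=19-22: P3@Q0 runs 3, rem=0, completes. Q0=[P1] Q1=[P4,P5] Q2=[]
t=22-25: P1@Q0 runs 3, rem=3, I/O yield, promote→Q0. Q0=[P1] Q1=[P4,P5] Q2=[]
t=25-28: P1@Q0 runs 3, rem=0, completes. Q0=[] Q1=[P4,P5] Q2=[]
t=28-32: P4@Q1 runs 4, rem=0, completes. Q0=[] Q1=[P5] Q2=[]
t=32-37: P5@Q1 runs 5, rem=1, quantum used, demote→Q2. Q0=[] Q1=[] Q2=[P5]
t=37-38: P5@Q2 runs 1, rem=0, completes. Q0=[] Q1=[] Q2=[]

Answer: P1(0-3) P2(3-5) P3(5-8) P4(8-11) P5(11-14) P1(14-17) P2(17-19) P3(19-22) P1(22-25) P1(25-28) P4(28-32) P5(32-37) P5(37-38)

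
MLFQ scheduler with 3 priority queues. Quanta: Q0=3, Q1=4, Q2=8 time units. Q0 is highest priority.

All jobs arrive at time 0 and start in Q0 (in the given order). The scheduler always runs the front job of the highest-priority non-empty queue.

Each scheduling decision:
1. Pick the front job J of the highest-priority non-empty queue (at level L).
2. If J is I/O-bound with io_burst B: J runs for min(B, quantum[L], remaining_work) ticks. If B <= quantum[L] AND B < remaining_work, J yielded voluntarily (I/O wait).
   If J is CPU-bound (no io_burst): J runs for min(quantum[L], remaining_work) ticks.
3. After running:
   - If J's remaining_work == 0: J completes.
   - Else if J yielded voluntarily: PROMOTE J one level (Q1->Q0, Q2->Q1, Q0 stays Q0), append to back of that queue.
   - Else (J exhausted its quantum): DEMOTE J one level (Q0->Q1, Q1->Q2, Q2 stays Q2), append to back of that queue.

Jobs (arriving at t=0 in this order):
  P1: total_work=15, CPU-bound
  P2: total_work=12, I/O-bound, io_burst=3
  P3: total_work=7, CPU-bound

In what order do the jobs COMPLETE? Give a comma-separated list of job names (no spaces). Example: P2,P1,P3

t=0-3: P1@Q0 runs 3, rem=12, quantum used, demote→Q1. Q0=[P2,P3] Q1=[P1] Q2=[]
t=3-6: P2@Q0 runs 3, rem=9, I/O yield, promote→Q0. Q0=[P3,P2] Q1=[P1] Q2=[]
t=6-9: P3@Q0 runs 3, rem=4, quantum used, demote→Q1. Q0=[P2] Q1=[P1,P3] Q2=[]
t=9-12: P2@Q0 runs 3, rem=6, I/O yield, promote→Q0. Q0=[P2] Q1=[P1,P3] Q2=[]
t=12-15: P2@Q0 runs 3, rem=3, I/O yield, promote→Q0. Q0=[P2] Q1=[P1,P3] Q2=[]
t=15-18: P2@Q0 runs 3, rem=0, completes. Q0=[] Q1=[P1,P3] Q2=[]
t=18-22: P1@Q1 runs 4, rem=8, quantum used, demote→Q2. Q0=[] Q1=[P3] Q2=[P1]
t=22-26: P3@Q1 runs 4, rem=0, completes. Q0=[] Q1=[] Q2=[P1]
t=26-34: P1@Q2 runs 8, rem=0, completes. Q0=[] Q1=[] Q2=[]

Answer: P2,P3,P1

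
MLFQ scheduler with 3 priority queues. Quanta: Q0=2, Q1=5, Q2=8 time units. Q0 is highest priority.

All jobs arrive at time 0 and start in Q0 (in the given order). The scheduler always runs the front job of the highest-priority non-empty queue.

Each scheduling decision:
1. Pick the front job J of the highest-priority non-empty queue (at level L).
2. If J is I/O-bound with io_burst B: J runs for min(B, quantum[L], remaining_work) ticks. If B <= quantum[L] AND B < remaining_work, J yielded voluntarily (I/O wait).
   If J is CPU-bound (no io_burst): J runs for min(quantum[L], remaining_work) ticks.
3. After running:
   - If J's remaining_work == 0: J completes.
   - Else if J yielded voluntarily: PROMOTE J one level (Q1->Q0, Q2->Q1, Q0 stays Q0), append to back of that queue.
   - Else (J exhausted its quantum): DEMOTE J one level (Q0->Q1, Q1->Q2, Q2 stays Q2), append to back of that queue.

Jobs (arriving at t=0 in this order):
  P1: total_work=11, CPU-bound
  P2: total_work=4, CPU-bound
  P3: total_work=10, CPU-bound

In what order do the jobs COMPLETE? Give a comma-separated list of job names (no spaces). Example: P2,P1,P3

t=0-2: P1@Q0 runs 2, rem=9, quantum used, demote→Q1. Q0=[P2,P3] Q1=[P1] Q2=[]
t=2-4: P2@Q0 runs 2, rem=2, quantum used, demote→Q1. Q0=[P3] Q1=[P1,P2] Q2=[]
t=4-6: P3@Q0 runs 2, rem=8, quantum used, demote→Q1. Q0=[] Q1=[P1,P2,P3] Q2=[]
t=6-11: P1@Q1 runs 5, rem=4, quantum used, demote→Q2. Q0=[] Q1=[P2,P3] Q2=[P1]
t=11-13: P2@Q1 runs 2, rem=0, completes. Q0=[] Q1=[P3] Q2=[P1]
t=13-18: P3@Q1 runs 5, rem=3, quantum used, demote→Q2. Q0=[] Q1=[] Q2=[P1,P3]
t=18-22: P1@Q2 runs 4, rem=0, completes. Q0=[] Q1=[] Q2=[P3]
t=22-25: P3@Q2 runs 3, rem=0, completes. Q0=[] Q1=[] Q2=[]

Answer: P2,P1,P3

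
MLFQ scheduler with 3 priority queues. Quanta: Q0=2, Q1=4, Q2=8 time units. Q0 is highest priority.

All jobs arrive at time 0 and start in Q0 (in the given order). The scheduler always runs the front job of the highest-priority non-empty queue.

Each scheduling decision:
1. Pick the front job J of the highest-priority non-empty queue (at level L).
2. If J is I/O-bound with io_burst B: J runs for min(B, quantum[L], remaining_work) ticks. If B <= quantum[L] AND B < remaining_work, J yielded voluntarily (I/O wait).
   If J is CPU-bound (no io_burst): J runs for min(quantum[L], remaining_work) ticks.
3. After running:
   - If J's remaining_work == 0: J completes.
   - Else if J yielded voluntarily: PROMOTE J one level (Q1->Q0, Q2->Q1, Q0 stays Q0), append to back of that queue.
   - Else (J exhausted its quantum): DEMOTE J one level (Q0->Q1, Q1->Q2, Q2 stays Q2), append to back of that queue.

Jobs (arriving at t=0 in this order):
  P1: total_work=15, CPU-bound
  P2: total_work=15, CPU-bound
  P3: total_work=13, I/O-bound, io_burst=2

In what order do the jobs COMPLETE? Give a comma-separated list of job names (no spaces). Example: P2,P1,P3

t=0-2: P1@Q0 runs 2, rem=13, quantum used, demote→Q1. Q0=[P2,P3] Q1=[P1] Q2=[]
t=2-4: P2@Q0 runs 2, rem=13, quantum used, demote→Q1. Q0=[P3] Q1=[P1,P2] Q2=[]
t=4-6: P3@Q0 runs 2, rem=11, I/O yield, promote→Q0. Q0=[P3] Q1=[P1,P2] Q2=[]
t=6-8: P3@Q0 runs 2, rem=9, I/O yield, promote→Q0. Q0=[P3] Q1=[P1,P2] Q2=[]
t=8-10: P3@Q0 runs 2, rem=7, I/O yield, promote→Q0. Q0=[P3] Q1=[P1,P2] Q2=[]
t=10-12: P3@Q0 runs 2, rem=5, I/O yield, promote→Q0. Q0=[P3] Q1=[P1,P2] Q2=[]
t=12-14: P3@Q0 runs 2, rem=3, I/O yield, promote→Q0. Q0=[P3] Q1=[P1,P2] Q2=[]
t=14-16: P3@Q0 runs 2, rem=1, I/O yield, promote→Q0. Q0=[P3] Q1=[P1,P2] Q2=[]
t=16-17: P3@Q0 runs 1, rem=0, completes. Q0=[] Q1=[P1,P2] Q2=[]
t=17-21: P1@Q1 runs 4, rem=9, quantum used, demote→Q2. Q0=[] Q1=[P2] Q2=[P1]
t=21-25: P2@Q1 runs 4, rem=9, quantum used, demote→Q2. Q0=[] Q1=[] Q2=[P1,P2]
t=25-33: P1@Q2 runs 8, rem=1, quantum used, demote→Q2. Q0=[] Q1=[] Q2=[P2,P1]
t=33-41: P2@Q2 runs 8, rem=1, quantum used, demote→Q2. Q0=[] Q1=[] Q2=[P1,P2]
t=41-42: P1@Q2 runs 1, rem=0, completes. Q0=[] Q1=[] Q2=[P2]
t=42-43: P2@Q2 runs 1, rem=0, completes. Q0=[] Q1=[] Q2=[]

Answer: P3,P1,P2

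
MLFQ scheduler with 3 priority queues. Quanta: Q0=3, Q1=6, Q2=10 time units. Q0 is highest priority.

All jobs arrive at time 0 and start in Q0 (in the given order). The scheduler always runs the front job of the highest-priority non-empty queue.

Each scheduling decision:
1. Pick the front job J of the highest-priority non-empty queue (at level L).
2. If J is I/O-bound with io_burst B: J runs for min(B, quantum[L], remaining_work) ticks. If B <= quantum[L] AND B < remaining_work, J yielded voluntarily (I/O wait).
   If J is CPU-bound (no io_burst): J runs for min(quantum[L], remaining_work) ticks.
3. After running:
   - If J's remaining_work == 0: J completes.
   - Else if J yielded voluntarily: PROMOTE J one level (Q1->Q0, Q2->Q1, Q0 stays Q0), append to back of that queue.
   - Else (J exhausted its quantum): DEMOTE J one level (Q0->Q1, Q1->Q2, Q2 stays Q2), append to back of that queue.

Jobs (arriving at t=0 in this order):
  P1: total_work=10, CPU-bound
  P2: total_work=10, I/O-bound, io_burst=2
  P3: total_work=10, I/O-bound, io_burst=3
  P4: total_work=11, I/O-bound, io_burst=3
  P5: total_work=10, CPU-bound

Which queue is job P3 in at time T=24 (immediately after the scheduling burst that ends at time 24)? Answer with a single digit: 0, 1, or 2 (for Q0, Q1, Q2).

t=0-3: P1@Q0 runs 3, rem=7, quantum used, demote→Q1. Q0=[P2,P3,P4,P5] Q1=[P1] Q2=[]
t=3-5: P2@Q0 runs 2, rem=8, I/O yield, promote→Q0. Q0=[P3,P4,P5,P2] Q1=[P1] Q2=[]
t=5-8: P3@Q0 runs 3, rem=7, I/O yield, promote→Q0. Q0=[P4,P5,P2,P3] Q1=[P1] Q2=[]
t=8-11: P4@Q0 runs 3, rem=8, I/O yield, promote→Q0. Q0=[P5,P2,P3,P4] Q1=[P1] Q2=[]
t=11-14: P5@Q0 runs 3, rem=7, quantum used, demote→Q1. Q0=[P2,P3,P4] Q1=[P1,P5] Q2=[]
t=14-16: P2@Q0 runs 2, rem=6, I/O yield, promote→Q0. Q0=[P3,P4,P2] Q1=[P1,P5] Q2=[]
t=16-19: P3@Q0 runs 3, rem=4, I/O yield, promote→Q0. Q0=[P4,P2,P3] Q1=[P1,P5] Q2=[]
t=19-22: P4@Q0 runs 3, rem=5, I/O yield, promote→Q0. Q0=[P2,P3,P4] Q1=[P1,P5] Q2=[]
t=22-24: P2@Q0 runs 2, rem=4, I/O yield, promote→Q0. Q0=[P3,P4,P2] Q1=[P1,P5] Q2=[]
t=24-27: P3@Q0 runs 3, rem=1, I/O yield, promote→Q0. Q0=[P4,P2,P3] Q1=[P1,P5] Q2=[]
t=27-30: P4@Q0 runs 3, rem=2, I/O yield, promote→Q0. Q0=[P2,P3,P4] Q1=[P1,P5] Q2=[]
t=30-32: P2@Q0 runs 2, rem=2, I/O yield, promote→Q0. Q0=[P3,P4,P2] Q1=[P1,P5] Q2=[]
t=32-33: P3@Q0 runs 1, rem=0, completes. Q0=[P4,P2] Q1=[P1,P5] Q2=[]
t=33-35: P4@Q0 runs 2, rem=0, completes. Q0=[P2] Q1=[P1,P5] Q2=[]
t=35-37: P2@Q0 runs 2, rem=0, completes. Q0=[] Q1=[P1,P5] Q2=[]
t=37-43: P1@Q1 runs 6, rem=1, quantum used, demote→Q2. Q0=[] Q1=[P5] Q2=[P1]
t=43-49: P5@Q1 runs 6, rem=1, quantum used, demote→Q2. Q0=[] Q1=[] Q2=[P1,P5]
t=49-50: P1@Q2 runs 1, rem=0, completes. Q0=[] Q1=[] Q2=[P5]
t=50-51: P5@Q2 runs 1, rem=0, completes. Q0=[] Q1=[] Q2=[]

Answer: 0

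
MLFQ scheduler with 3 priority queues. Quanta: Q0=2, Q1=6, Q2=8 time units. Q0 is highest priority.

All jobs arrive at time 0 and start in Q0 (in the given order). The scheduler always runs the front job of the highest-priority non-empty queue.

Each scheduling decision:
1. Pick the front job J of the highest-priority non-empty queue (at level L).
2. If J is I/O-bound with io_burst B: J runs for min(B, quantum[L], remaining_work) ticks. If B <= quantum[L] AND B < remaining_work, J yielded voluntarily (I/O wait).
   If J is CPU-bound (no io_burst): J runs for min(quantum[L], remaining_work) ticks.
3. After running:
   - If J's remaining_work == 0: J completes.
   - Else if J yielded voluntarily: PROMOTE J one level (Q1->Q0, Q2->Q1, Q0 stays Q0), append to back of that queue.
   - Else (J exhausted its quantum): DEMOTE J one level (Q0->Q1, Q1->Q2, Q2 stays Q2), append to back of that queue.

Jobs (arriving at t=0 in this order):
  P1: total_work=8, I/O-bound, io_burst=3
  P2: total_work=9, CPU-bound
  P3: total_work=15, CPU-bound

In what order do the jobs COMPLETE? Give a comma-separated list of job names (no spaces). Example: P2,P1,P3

t=0-2: P1@Q0 runs 2, rem=6, quantum used, demote→Q1. Q0=[P2,P3] Q1=[P1] Q2=[]
t=2-4: P2@Q0 runs 2, rem=7, quantum used, demote→Q1. Q0=[P3] Q1=[P1,P2] Q2=[]
t=4-6: P3@Q0 runs 2, rem=13, quantum used, demote→Q1. Q0=[] Q1=[P1,P2,P3] Q2=[]
t=6-9: P1@Q1 runs 3, rem=3, I/O yield, promote→Q0. Q0=[P1] Q1=[P2,P3] Q2=[]
t=9-11: P1@Q0 runs 2, rem=1, quantum used, demote→Q1. Q0=[] Q1=[P2,P3,P1] Q2=[]
t=11-17: P2@Q1 runs 6, rem=1, quantum used, demote→Q2. Q0=[] Q1=[P3,P1] Q2=[P2]
t=17-23: P3@Q1 runs 6, rem=7, quantum used, demote→Q2. Q0=[] Q1=[P1] Q2=[P2,P3]
t=23-24: P1@Q1 runs 1, rem=0, completes. Q0=[] Q1=[] Q2=[P2,P3]
t=24-25: P2@Q2 runs 1, rem=0, completes. Q0=[] Q1=[] Q2=[P3]
t=25-32: P3@Q2 runs 7, rem=0, completes. Q0=[] Q1=[] Q2=[]

Answer: P1,P2,P3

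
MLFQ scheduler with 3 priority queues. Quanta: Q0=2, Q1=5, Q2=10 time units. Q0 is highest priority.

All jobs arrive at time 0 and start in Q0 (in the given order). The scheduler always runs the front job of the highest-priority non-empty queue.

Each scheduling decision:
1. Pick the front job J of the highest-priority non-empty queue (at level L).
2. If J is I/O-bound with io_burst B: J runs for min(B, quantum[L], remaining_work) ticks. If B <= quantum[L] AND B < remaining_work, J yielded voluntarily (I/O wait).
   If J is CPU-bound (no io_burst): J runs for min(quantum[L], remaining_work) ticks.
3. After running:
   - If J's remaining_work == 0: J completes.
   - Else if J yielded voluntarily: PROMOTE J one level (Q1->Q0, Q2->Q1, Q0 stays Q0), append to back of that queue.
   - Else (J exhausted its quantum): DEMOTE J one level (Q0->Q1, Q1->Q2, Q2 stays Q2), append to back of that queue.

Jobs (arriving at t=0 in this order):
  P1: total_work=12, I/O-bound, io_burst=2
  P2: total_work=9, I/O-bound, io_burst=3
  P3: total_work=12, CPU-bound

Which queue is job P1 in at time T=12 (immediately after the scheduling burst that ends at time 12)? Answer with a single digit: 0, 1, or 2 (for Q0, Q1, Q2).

Answer: 0

Derivation:
t=0-2: P1@Q0 runs 2, rem=10, I/O yield, promote→Q0. Q0=[P2,P3,P1] Q1=[] Q2=[]
t=2-4: P2@Q0 runs 2, rem=7, quantum used, demote→Q1. Q0=[P3,P1] Q1=[P2] Q2=[]
t=4-6: P3@Q0 runs 2, rem=10, quantum used, demote→Q1. Q0=[P1] Q1=[P2,P3] Q2=[]
t=6-8: P1@Q0 runs 2, rem=8, I/O yield, promote→Q0. Q0=[P1] Q1=[P2,P3] Q2=[]
t=8-10: P1@Q0 runs 2, rem=6, I/O yield, promote→Q0. Q0=[P1] Q1=[P2,P3] Q2=[]
t=10-12: P1@Q0 runs 2, rem=4, I/O yield, promote→Q0. Q0=[P1] Q1=[P2,P3] Q2=[]
t=12-14: P1@Q0 runs 2, rem=2, I/O yield, promote→Q0. Q0=[P1] Q1=[P2,P3] Q2=[]
t=14-16: P1@Q0 runs 2, rem=0, completes. Q0=[] Q1=[P2,P3] Q2=[]
t=16-19: P2@Q1 runs 3, rem=4, I/O yield, promote→Q0. Q0=[P2] Q1=[P3] Q2=[]
t=19-21: P2@Q0 runs 2, rem=2, quantum used, demote→Q1. Q0=[] Q1=[P3,P2] Q2=[]
t=21-26: P3@Q1 runs 5, rem=5, quantum used, demote→Q2. Q0=[] Q1=[P2] Q2=[P3]
t=26-28: P2@Q1 runs 2, rem=0, completes. Q0=[] Q1=[] Q2=[P3]
t=28-33: P3@Q2 runs 5, rem=0, completes. Q0=[] Q1=[] Q2=[]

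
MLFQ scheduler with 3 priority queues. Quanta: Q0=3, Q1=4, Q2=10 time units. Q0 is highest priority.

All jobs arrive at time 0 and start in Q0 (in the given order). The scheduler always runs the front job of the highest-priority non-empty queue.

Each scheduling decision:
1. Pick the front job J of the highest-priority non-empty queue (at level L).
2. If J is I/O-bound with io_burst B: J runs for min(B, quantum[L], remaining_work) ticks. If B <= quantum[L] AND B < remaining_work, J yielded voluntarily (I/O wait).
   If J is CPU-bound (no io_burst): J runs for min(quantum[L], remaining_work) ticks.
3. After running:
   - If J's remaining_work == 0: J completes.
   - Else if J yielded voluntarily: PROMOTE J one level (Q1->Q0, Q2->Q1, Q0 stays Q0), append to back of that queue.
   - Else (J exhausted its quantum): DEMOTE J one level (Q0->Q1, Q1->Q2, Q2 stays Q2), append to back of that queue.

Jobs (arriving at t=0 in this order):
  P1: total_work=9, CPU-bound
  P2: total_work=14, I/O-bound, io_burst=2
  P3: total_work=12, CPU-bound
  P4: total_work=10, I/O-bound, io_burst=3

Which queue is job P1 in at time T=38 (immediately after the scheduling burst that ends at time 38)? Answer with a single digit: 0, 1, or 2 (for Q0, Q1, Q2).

t=0-3: P1@Q0 runs 3, rem=6, quantum used, demote→Q1. Q0=[P2,P3,P4] Q1=[P1] Q2=[]
t=3-5: P2@Q0 runs 2, rem=12, I/O yield, promote→Q0. Q0=[P3,P4,P2] Q1=[P1] Q2=[]
t=5-8: P3@Q0 runs 3, rem=9, quantum used, demote→Q1. Q0=[P4,P2] Q1=[P1,P3] Q2=[]
t=8-11: P4@Q0 runs 3, rem=7, I/O yield, promote→Q0. Q0=[P2,P4] Q1=[P1,P3] Q2=[]
t=11-13: P2@Q0 runs 2, rem=10, I/O yield, promote→Q0. Q0=[P4,P2] Q1=[P1,P3] Q2=[]
t=13-16: P4@Q0 runs 3, rem=4, I/O yield, promote→Q0. Q0=[P2,P4] Q1=[P1,P3] Q2=[]
t=16-18: P2@Q0 runs 2, rem=8, I/O yield, promote→Q0. Q0=[P4,P2] Q1=[P1,P3] Q2=[]
t=18-21: P4@Q0 runs 3, rem=1, I/O yield, promote→Q0. Q0=[P2,P4] Q1=[P1,P3] Q2=[]
t=21-23: P2@Q0 runs 2, rem=6, I/O yield, promote→Q0. Q0=[P4,P2] Q1=[P1,P3] Q2=[]
t=23-24: P4@Q0 runs 1, rem=0, completes. Q0=[P2] Q1=[P1,P3] Q2=[]
t=24-26: P2@Q0 runs 2, rem=4, I/O yield, promote→Q0. Q0=[P2] Q1=[P1,P3] Q2=[]
t=26-28: P2@Q0 runs 2, rem=2, I/O yield, promote→Q0. Q0=[P2] Q1=[P1,P3] Q2=[]
t=28-30: P2@Q0 runs 2, rem=0, completes. Q0=[] Q1=[P1,P3] Q2=[]
t=30-34: P1@Q1 runs 4, rem=2, quantum used, demote→Q2. Q0=[] Q1=[P3] Q2=[P1]
t=34-38: P3@Q1 runs 4, rem=5, quantum used, demote→Q2. Q0=[] Q1=[] Q2=[P1,P3]
t=38-40: P1@Q2 runs 2, rem=0, completes. Q0=[] Q1=[] Q2=[P3]
t=40-45: P3@Q2 runs 5, rem=0, completes. Q0=[] Q1=[] Q2=[]

Answer: 2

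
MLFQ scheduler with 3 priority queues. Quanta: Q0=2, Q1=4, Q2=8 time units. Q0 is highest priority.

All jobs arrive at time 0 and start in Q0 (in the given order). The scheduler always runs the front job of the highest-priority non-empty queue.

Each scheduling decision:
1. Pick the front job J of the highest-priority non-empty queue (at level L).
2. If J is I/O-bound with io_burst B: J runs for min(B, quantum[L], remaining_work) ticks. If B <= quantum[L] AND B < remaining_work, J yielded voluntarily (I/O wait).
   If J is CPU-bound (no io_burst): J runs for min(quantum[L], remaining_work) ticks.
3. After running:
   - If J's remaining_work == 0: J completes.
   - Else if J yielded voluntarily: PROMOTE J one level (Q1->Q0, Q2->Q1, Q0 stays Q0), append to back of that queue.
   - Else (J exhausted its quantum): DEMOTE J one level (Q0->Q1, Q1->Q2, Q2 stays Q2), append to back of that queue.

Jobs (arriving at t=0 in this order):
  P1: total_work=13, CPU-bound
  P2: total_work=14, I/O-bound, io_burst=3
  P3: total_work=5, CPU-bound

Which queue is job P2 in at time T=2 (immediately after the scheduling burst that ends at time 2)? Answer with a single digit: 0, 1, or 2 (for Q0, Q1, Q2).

t=0-2: P1@Q0 runs 2, rem=11, quantum used, demote→Q1. Q0=[P2,P3] Q1=[P1] Q2=[]
t=2-4: P2@Q0 runs 2, rem=12, quantum used, demote→Q1. Q0=[P3] Q1=[P1,P2] Q2=[]
t=4-6: P3@Q0 runs 2, rem=3, quantum used, demote→Q1. Q0=[] Q1=[P1,P2,P3] Q2=[]
t=6-10: P1@Q1 runs 4, rem=7, quantum used, demote→Q2. Q0=[] Q1=[P2,P3] Q2=[P1]
t=10-13: P2@Q1 runs 3, rem=9, I/O yield, promote→Q0. Q0=[P2] Q1=[P3] Q2=[P1]
t=13-15: P2@Q0 runs 2, rem=7, quantum used, demote→Q1. Q0=[] Q1=[P3,P2] Q2=[P1]
t=15-18: P3@Q1 runs 3, rem=0, completes. Q0=[] Q1=[P2] Q2=[P1]
t=18-21: P2@Q1 runs 3, rem=4, I/O yield, promote→Q0. Q0=[P2] Q1=[] Q2=[P1]
t=21-23: P2@Q0 runs 2, rem=2, quantum used, demote→Q1. Q0=[] Q1=[P2] Q2=[P1]
t=23-25: P2@Q1 runs 2, rem=0, completes. Q0=[] Q1=[] Q2=[P1]
t=25-32: P1@Q2 runs 7, rem=0, completes. Q0=[] Q1=[] Q2=[]

Answer: 0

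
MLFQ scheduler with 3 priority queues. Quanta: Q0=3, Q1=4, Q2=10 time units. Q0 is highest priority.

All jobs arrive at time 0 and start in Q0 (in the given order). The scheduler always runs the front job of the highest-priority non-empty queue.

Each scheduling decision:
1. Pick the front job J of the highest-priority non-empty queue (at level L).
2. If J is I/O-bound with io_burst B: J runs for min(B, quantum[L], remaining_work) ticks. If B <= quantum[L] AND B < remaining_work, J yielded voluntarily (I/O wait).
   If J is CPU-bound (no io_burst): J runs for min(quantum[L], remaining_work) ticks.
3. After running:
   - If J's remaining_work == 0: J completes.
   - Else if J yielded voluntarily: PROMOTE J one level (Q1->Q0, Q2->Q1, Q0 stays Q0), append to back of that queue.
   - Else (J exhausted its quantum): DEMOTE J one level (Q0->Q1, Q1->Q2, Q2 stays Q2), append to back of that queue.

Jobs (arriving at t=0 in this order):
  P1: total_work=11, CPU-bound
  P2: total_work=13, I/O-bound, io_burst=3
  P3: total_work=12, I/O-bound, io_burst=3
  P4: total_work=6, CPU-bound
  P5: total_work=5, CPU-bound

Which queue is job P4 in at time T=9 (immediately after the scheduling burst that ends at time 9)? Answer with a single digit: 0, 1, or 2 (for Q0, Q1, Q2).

Answer: 0

Derivation:
t=0-3: P1@Q0 runs 3, rem=8, quantum used, demote→Q1. Q0=[P2,P3,P4,P5] Q1=[P1] Q2=[]
t=3-6: P2@Q0 runs 3, rem=10, I/O yield, promote→Q0. Q0=[P3,P4,P5,P2] Q1=[P1] Q2=[]
t=6-9: P3@Q0 runs 3, rem=9, I/O yield, promote→Q0. Q0=[P4,P5,P2,P3] Q1=[P1] Q2=[]
t=9-12: P4@Q0 runs 3, rem=3, quantum used, demote→Q1. Q0=[P5,P2,P3] Q1=[P1,P4] Q2=[]
t=12-15: P5@Q0 runs 3, rem=2, quantum used, demote→Q1. Q0=[P2,P3] Q1=[P1,P4,P5] Q2=[]
t=15-18: P2@Q0 runs 3, rem=7, I/O yield, promote→Q0. Q0=[P3,P2] Q1=[P1,P4,P5] Q2=[]
t=18-21: P3@Q0 runs 3, rem=6, I/O yield, promote→Q0. Q0=[P2,P3] Q1=[P1,P4,P5] Q2=[]
t=21-24: P2@Q0 runs 3, rem=4, I/O yield, promote→Q0. Q0=[P3,P2] Q1=[P1,P4,P5] Q2=[]
t=24-27: P3@Q0 runs 3, rem=3, I/O yield, promote→Q0. Q0=[P2,P3] Q1=[P1,P4,P5] Q2=[]
t=27-30: P2@Q0 runs 3, rem=1, I/O yield, promote→Q0. Q0=[P3,P2] Q1=[P1,P4,P5] Q2=[]
t=30-33: P3@Q0 runs 3, rem=0, completes. Q0=[P2] Q1=[P1,P4,P5] Q2=[]
t=33-34: P2@Q0 runs 1, rem=0, completes. Q0=[] Q1=[P1,P4,P5] Q2=[]
t=34-38: P1@Q1 runs 4, rem=4, quantum used, demote→Q2. Q0=[] Q1=[P4,P5] Q2=[P1]
t=38-41: P4@Q1 runs 3, rem=0, completes. Q0=[] Q1=[P5] Q2=[P1]
t=41-43: P5@Q1 runs 2, rem=0, completes. Q0=[] Q1=[] Q2=[P1]
t=43-47: P1@Q2 runs 4, rem=0, completes. Q0=[] Q1=[] Q2=[]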